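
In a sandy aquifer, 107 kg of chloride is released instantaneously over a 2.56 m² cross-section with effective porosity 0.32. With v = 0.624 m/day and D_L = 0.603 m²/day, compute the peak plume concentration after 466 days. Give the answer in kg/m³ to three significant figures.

2.20 kg/m³

The peak of an instantaneous 1D plume sits at x = vt; there the Gaussian factor is 1 and C_max = M/(n_e·A·√(4πDt)), where n_e·A is the pore area the mass is dissolved in.
√(4πDt) = √(4π × 0.603 × 466) = 59.42 m, so C_max = 107/(0.32 × 2.56 × 59.42) = 2.20 kg/m³.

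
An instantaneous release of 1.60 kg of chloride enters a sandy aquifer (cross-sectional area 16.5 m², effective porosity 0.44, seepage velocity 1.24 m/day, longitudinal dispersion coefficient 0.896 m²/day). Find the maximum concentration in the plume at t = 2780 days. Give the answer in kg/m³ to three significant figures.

0.00125 kg/m³

The peak of an instantaneous 1D plume sits at x = vt; there the Gaussian factor is 1 and C_max = M/(n_e·A·√(4πDt)), where n_e·A is the pore area the mass is dissolved in.
√(4πDt) = √(4π × 0.896 × 2780) = 176.9 m, so C_max = 1.60/(0.44 × 16.5 × 176.9) = 0.00125 kg/m³.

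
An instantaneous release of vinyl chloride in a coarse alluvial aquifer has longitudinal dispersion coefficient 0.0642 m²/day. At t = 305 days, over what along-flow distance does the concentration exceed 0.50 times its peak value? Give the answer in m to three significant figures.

The plume is Gaussian with σ = √(2Dt) = √(2 × 0.0642 × 305) = 6.258 m.
C/C_peak = exp(−Δx²/(2σ²)) = 0.50 ⇒ Δx = σ·√(−2 ln 0.50) = 6.258 × 1.177 = 7.366 m.
Width = 2Δx = 14.7 m.

14.7 m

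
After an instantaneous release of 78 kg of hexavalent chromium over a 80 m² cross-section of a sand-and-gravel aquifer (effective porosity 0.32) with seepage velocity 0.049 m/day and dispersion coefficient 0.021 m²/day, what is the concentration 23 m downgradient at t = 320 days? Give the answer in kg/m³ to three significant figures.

For an instantaneous plane source, C(x,t) = M/(n_e·A·√(4πDt)) · exp(−(x−vt)²/(4Dt)), with n_e·A the pore (flow) area.
Plume center vt = 0.049 × 320 = 15.68 m, so the well at 23 m is 7.32 m downgradient of the peak.
√(4πDt) = 9.189 m, giving peak height M/(n_e·A·√(4πDt)) = 78/(0.32 × 80 × 9.189) = 0.3316 kg/m³.
(x−vt)²/(4Dt) = (7.32)²/(4 × 0.021 × 320) = 1.993; exp(−1.993) = 0.1363.
C = 0.3316 × 0.1363 = 0.0452 kg/m³.

0.0452 kg/m³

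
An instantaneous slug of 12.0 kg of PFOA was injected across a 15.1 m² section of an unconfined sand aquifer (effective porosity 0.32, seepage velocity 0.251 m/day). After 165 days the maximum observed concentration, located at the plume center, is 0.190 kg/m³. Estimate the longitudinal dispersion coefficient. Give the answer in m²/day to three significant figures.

0.0824 m²/day

At the plume center C_max = M/(n_e·A·√(4πDt)), so D = M²/(4πt·(n_e·A·C_max)²).
n_e·A·C_max = 0.32 × 15.1 × 0.190 = 0.9181 kg/m.
D = 12.0²/(4π × 165 × 0.9181²) = 0.0824 m²/day.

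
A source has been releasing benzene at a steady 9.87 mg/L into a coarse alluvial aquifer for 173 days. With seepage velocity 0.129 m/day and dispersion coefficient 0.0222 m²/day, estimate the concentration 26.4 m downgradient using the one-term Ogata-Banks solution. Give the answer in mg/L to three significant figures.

For a continuous step input, C/C₀ ≈ ½·erfc((x−vt)/(2√(Dt))).
vt = 0.129 × 173 = 22.317 m and 2√(Dt) = 2√(0.0222 × 173) = 3.919 m.
Argument (x−vt)/(2√(Dt)) = (26.4 − 22.317)/3.919 = 1.042; ½·erfc(1.042) = 0.07029.
C = 9.87 × 0.07029 = 0.694 mg/L.

0.694 mg/L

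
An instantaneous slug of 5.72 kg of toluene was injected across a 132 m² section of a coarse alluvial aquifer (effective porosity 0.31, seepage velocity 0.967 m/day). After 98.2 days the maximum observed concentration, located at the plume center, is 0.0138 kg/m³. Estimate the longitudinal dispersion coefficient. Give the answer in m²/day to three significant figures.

At the plume center C_max = M/(n_e·A·√(4πDt)), so D = M²/(4πt·(n_e·A·C_max)²).
n_e·A·C_max = 0.31 × 132 × 0.0138 = 0.5647 kg/m.
D = 5.72²/(4π × 98.2 × 0.5647²) = 0.0831 m²/day.

0.0831 m²/day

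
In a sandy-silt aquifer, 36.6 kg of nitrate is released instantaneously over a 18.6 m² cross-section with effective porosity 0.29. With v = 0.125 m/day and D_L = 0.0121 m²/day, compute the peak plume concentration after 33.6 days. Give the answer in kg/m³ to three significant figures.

3.00 kg/m³

The peak of an instantaneous 1D plume sits at x = vt; there the Gaussian factor is 1 and C_max = M/(n_e·A·√(4πDt)), where n_e·A is the pore area the mass is dissolved in.
√(4πDt) = √(4π × 0.0121 × 33.6) = 2.260 m, so C_max = 36.6/(0.29 × 18.6 × 2.260) = 3.00 kg/m³.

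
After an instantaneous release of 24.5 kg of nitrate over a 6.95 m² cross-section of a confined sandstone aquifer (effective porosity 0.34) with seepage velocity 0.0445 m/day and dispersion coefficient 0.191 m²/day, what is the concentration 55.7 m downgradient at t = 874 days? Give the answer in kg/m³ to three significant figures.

For an instantaneous plane source, C(x,t) = M/(n_e·A·√(4πDt)) · exp(−(x−vt)²/(4Dt)), with n_e·A the pore (flow) area.
Plume center vt = 0.0445 × 874 = 38.893 m, so the well at 55.7 m is 16.807 m downgradient of the peak.
√(4πDt) = 45.80 m, giving peak height M/(n_e·A·√(4πDt)) = 24.5/(0.34 × 6.95 × 45.80) = 0.2264 kg/m³.
(x−vt)²/(4Dt) = (16.807)²/(4 × 0.191 × 874) = 0.4230; exp(−0.4230) = 0.6551.
C = 0.2264 × 0.6551 = 0.148 kg/m³.

0.148 kg/m³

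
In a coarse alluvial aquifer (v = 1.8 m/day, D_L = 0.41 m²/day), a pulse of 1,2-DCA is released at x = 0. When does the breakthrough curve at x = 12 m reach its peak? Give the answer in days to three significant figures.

For the 1D instantaneous-source solution, setting ∂C/∂t = 0 at fixed x gives v²t² + 2Dt − x² = 0, so t = (√(D² + v²x²) − D)/v².
√(D² + v²x²) = √(0.41² + 1.8² × 12²) = 21.60; v² = 3.24.
t = (21.60 − 0.41)/3.24 = 6.54 days (vs. the pure-advection estimate x/v = 6.67 d).

6.54 days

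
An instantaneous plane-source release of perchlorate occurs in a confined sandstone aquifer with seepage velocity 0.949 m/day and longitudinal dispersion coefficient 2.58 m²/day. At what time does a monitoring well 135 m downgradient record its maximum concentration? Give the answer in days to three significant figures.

For the 1D instantaneous-source solution, setting ∂C/∂t = 0 at fixed x gives v²t² + 2Dt − x² = 0, so t = (√(D² + v²x²) − D)/v².
√(D² + v²x²) = √(2.58² + 0.949² × 135²) = 128.1; v² = 0.900601.
t = (128.1 − 2.58)/0.900601 = 139 days (vs. the pure-advection estimate x/v = 142 d).

139 days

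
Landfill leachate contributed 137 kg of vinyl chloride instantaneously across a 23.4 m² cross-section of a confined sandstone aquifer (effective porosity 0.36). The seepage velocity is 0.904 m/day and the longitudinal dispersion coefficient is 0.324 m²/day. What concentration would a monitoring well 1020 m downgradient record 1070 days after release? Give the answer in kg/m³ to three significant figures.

0.0332 kg/m³

For an instantaneous plane source, C(x,t) = M/(n_e·A·√(4πDt)) · exp(−(x−vt)²/(4Dt)), with n_e·A the pore (flow) area.
Plume center vt = 0.904 × 1070 = 967.28 m, so the well at 1020 m is 52.72 m downgradient of the peak.
√(4πDt) = 66.00 m, giving peak height M/(n_e·A·√(4πDt)) = 137/(0.36 × 23.4 × 66.00) = 0.2464 kg/m³.
(x−vt)²/(4Dt) = (52.72)²/(4 × 0.324 × 1070) = 2.004; exp(−2.004) = 0.1348.
C = 0.2464 × 0.1348 = 0.0332 kg/m³.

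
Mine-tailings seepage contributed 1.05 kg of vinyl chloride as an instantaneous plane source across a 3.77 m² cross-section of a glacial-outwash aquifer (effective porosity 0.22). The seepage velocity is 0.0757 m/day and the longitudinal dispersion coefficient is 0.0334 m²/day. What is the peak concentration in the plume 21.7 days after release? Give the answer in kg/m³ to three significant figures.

0.419 kg/m³

The peak of an instantaneous 1D plume sits at x = vt; there the Gaussian factor is 1 and C_max = M/(n_e·A·√(4πDt)), where n_e·A is the pore area the mass is dissolved in.
√(4πDt) = √(4π × 0.0334 × 21.7) = 3.018 m, so C_max = 1.05/(0.22 × 3.77 × 3.018) = 0.419 kg/m³.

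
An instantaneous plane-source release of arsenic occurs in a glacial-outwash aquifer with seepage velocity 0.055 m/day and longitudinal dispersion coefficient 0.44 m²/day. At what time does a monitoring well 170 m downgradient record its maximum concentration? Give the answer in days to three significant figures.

2950 days

For the 1D instantaneous-source solution, setting ∂C/∂t = 0 at fixed x gives v²t² + 2Dt − x² = 0, so t = (√(D² + v²x²) − D)/v².
√(D² + v²x²) = √(0.44² + 0.055² × 170²) = 9.360; v² = 0.003025.
t = (9.360 − 0.44)/0.003025 = 2950 days (vs. the pure-advection estimate x/v = 3090 d).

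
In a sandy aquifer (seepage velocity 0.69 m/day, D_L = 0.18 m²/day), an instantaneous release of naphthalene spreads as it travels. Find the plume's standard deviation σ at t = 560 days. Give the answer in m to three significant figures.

Dispersive spreading gives a Gaussian with σ² = 2Dt; advection only shifts the center.
σ = √(2 × 0.18 × 560) = 14.2 m.

14.2 m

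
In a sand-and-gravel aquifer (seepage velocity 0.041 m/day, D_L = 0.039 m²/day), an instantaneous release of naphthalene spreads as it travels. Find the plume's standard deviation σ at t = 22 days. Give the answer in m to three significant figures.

Dispersive spreading gives a Gaussian with σ² = 2Dt; advection only shifts the center.
σ = √(2 × 0.039 × 22) = 1.31 m.

1.31 m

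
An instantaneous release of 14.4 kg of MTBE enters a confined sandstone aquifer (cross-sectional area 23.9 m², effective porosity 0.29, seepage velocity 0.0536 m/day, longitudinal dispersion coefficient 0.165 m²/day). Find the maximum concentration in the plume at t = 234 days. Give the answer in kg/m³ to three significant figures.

The peak of an instantaneous 1D plume sits at x = vt; there the Gaussian factor is 1 and C_max = M/(n_e·A·√(4πDt)), where n_e·A is the pore area the mass is dissolved in.
√(4πDt) = √(4π × 0.165 × 234) = 22.03 m, so C_max = 14.4/(0.29 × 23.9 × 22.03) = 0.0943 kg/m³.

0.0943 kg/m³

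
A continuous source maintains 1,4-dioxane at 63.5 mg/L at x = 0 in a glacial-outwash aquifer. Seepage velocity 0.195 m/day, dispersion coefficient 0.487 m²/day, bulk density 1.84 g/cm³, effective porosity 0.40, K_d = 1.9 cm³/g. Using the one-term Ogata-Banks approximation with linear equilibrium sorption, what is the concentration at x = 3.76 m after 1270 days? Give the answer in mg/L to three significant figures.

61.8 mg/L

Retardation factor R = 1 + ρ_b·K_d/n = 1 + 1.84 × 1.9/0.40 = 9.740.
Sorption retards both mechanisms: v_R = v/R = 0.02002 m/day, D_R = D/R = 0.05000 m²/day.
v_R·t = 0.02002 × 1270 = 25.4254 m; 2√(D_R t) = 15.94 m; argument = (3.76 − 25.4254)/15.94 = -1.359.
C = C₀ × ½·erfc(-1.359) = 63.5 × 0.9727 = 61.8 mg/L.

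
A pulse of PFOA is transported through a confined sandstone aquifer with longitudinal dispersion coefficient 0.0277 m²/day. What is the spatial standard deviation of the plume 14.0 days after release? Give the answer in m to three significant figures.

0.881 m

Dispersive spreading gives a Gaussian with σ² = 2Dt; advection only shifts the center.
σ = √(2 × 0.0277 × 14.0) = 0.881 m.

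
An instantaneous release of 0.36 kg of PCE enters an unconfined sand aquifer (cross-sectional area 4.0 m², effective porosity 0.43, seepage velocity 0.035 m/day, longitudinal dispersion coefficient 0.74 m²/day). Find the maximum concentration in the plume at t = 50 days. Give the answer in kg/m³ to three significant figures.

0.00971 kg/m³

The peak of an instantaneous 1D plume sits at x = vt; there the Gaussian factor is 1 and C_max = M/(n_e·A·√(4πDt)), where n_e·A is the pore area the mass is dissolved in.
√(4πDt) = √(4π × 0.74 × 50) = 21.56 m, so C_max = 0.36/(0.43 × 4.0 × 21.56) = 0.00971 kg/m³.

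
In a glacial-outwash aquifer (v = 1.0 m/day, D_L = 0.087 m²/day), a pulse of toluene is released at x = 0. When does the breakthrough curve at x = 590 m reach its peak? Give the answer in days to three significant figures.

For the 1D instantaneous-source solution, setting ∂C/∂t = 0 at fixed x gives v²t² + 2Dt − x² = 0, so t = (√(D² + v²x²) − D)/v².
√(D² + v²x²) = √(0.087² + 1.0² × 590²) = 590.0; v² = 1.
t = (590.0 − 0.087)/1 = 590 days (vs. the pure-advection estimate x/v = 590 d).

590 days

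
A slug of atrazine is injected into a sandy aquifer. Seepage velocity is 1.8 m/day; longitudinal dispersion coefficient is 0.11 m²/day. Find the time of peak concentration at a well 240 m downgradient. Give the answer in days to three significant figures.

For the 1D instantaneous-source solution, setting ∂C/∂t = 0 at fixed x gives v²t² + 2Dt − x² = 0, so t = (√(D² + v²x²) − D)/v².
√(D² + v²x²) = √(0.11² + 1.8² × 240²) = 432.0; v² = 3.24.
t = (432.0 − 0.11)/3.24 = 133 days (vs. the pure-advection estimate x/v = 133 d).

133 days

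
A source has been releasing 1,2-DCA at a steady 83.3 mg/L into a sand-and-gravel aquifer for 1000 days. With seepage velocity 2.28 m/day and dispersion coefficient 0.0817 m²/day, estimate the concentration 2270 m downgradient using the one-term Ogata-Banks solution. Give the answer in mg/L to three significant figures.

65.2 mg/L

For a continuous step input, C/C₀ ≈ ½·erfc((x−vt)/(2√(Dt))).
vt = 2.28 × 1000 = 2280 m and 2√(Dt) = 2√(0.0817 × 1000) = 18.08 m.
Argument (x−vt)/(2√(Dt)) = (2270 − 2280)/18.08 = -0.5531; ½·erfc(-0.5531) = 0.7830.
C = 83.3 × 0.7830 = 65.2 mg/L.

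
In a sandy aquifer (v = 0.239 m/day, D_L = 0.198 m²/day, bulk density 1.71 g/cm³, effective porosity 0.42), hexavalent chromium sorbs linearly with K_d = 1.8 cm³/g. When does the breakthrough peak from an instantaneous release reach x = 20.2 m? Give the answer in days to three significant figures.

676 days

Retardation factor R = 1 + ρ_b·K_d/n = 1 + 1.71 × 1.8/0.42 = 8.329.
Sorption retards both mechanisms: v_R = v/R = 0.02869 m/day, D_R = D/R = 0.02377 m²/day.
Peak time from v_R²t² + 2D_R t − x² = 0: t = (√(D_R² + v_R²x²) − D_R)/v_R².
√(D_R² + v_R²x²) = √(0.02377² + 0.02869² × 20.2²) = 0.5800; v_R² = 0.0008231.
t = (0.5800 − 0.02377)/0.0008231 = 676 days.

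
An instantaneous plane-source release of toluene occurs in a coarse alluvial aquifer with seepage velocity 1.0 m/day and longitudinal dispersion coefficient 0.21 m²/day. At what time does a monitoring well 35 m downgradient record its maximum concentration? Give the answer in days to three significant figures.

For the 1D instantaneous-source solution, setting ∂C/∂t = 0 at fixed x gives v²t² + 2Dt − x² = 0, so t = (√(D² + v²x²) − D)/v².
√(D² + v²x²) = √(0.21² + 1.0² × 35²) = 35.00; v² = 1.
t = (35.00 − 0.21)/1 = 34.8 days (vs. the pure-advection estimate x/v = 35.0 d).

34.8 days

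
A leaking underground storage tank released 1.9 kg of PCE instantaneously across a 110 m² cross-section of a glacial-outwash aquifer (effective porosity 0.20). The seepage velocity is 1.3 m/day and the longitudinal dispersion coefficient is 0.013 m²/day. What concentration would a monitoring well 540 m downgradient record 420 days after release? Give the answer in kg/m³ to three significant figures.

For an instantaneous plane source, C(x,t) = M/(n_e·A·√(4πDt)) · exp(−(x−vt)²/(4Dt)), with n_e·A the pore (flow) area.
Plume center vt = 1.3 × 420 = 546 m, so the well at 540 m is 6 m upgradient of the peak.
√(4πDt) = 8.283 m, giving peak height M/(n_e·A·√(4πDt)) = 1.9/(0.20 × 110 × 8.283) = 0.01043 kg/m³.
(x−vt)²/(4Dt) = (-6)²/(4 × 0.013 × 420) = 1.648; exp(−1.648) = 0.1924.
C = 0.01043 × 0.1924 = 0.00201 kg/m³.

0.00201 kg/m³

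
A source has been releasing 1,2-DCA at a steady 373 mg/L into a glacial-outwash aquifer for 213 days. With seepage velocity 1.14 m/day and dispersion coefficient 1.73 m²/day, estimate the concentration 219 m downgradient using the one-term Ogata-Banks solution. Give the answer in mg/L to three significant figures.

For a continuous step input, C/C₀ ≈ ½·erfc((x−vt)/(2√(Dt))).
vt = 1.14 × 213 = 242.82 m and 2√(Dt) = 2√(1.73 × 213) = 38.39 m.
Argument (x−vt)/(2√(Dt)) = (219 − 242.82)/38.39 = -0.6205; ½·erfc(-0.6205) = 0.8099.
C = 373 × 0.8099 = 302 mg/L.

302 mg/L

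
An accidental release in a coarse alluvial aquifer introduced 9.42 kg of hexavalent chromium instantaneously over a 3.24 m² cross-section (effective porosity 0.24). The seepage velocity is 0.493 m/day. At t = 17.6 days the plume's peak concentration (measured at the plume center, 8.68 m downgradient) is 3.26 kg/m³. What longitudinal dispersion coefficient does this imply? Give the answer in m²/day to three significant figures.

At the plume center C_max = M/(n_e·A·√(4πDt)), so D = M²/(4πt·(n_e·A·C_max)²).
n_e·A·C_max = 0.24 × 3.24 × 3.26 = 2.535 kg/m.
D = 9.42²/(4π × 17.6 × 2.535²) = 0.0624 m²/day.

0.0624 m²/day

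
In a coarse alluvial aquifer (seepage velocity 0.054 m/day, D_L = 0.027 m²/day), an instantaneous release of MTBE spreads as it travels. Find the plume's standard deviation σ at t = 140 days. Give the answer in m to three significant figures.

Dispersive spreading gives a Gaussian with σ² = 2Dt; advection only shifts the center.
σ = √(2 × 0.027 × 140) = 2.75 m.

2.75 m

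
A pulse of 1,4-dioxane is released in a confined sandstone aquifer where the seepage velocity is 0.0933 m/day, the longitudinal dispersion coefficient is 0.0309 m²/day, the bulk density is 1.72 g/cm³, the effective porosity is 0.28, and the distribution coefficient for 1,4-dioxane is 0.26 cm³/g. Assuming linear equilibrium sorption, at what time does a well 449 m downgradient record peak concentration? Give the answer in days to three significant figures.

12500 days

Retardation factor R = 1 + ρ_b·K_d/n = 1 + 1.72 × 0.26/0.28 = 2.597.
Sorption retards both mechanisms: v_R = v/R = 0.03593 m/day, D_R = D/R = 0.01190 m²/day.
Peak time from v_R²t² + 2D_R t − x² = 0: t = (√(D_R² + v_R²x²) − D_R)/v_R².
√(D_R² + v_R²x²) = √(0.01190² + 0.03593² × 449²) = 16.13; v_R² = 0.001291.
t = (16.13 − 0.01190)/0.001291 = 12500 days.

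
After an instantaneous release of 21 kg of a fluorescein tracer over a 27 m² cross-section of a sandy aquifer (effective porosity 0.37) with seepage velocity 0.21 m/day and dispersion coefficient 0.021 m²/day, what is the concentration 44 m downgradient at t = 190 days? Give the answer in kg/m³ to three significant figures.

0.104 kg/m³

For an instantaneous plane source, C(x,t) = M/(n_e·A·√(4πDt)) · exp(−(x−vt)²/(4Dt)), with n_e·A the pore (flow) area.
Plume center vt = 0.21 × 190 = 39.9 m, so the well at 44 m is 4.1 m downgradient of the peak.
√(4πDt) = 7.081 m, giving peak height M/(n_e·A·√(4πDt)) = 21/(0.37 × 27 × 7.081) = 0.2969 kg/m³.
(x−vt)²/(4Dt) = (4.1)²/(4 × 0.021 × 190) = 1.053; exp(−1.053) = 0.3489.
C = 0.2969 × 0.3489 = 0.104 kg/m³.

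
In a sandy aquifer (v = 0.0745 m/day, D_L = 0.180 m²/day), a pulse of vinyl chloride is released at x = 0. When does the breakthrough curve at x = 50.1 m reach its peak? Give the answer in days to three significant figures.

641 days

For the 1D instantaneous-source solution, setting ∂C/∂t = 0 at fixed x gives v²t² + 2Dt − x² = 0, so t = (√(D² + v²x²) − D)/v².
√(D² + v²x²) = √(0.180² + 0.0745² × 50.1²) = 3.737; v² = 0.00555025.
t = (3.737 − 0.180)/0.00555025 = 641 days (vs. the pure-advection estimate x/v = 672 d).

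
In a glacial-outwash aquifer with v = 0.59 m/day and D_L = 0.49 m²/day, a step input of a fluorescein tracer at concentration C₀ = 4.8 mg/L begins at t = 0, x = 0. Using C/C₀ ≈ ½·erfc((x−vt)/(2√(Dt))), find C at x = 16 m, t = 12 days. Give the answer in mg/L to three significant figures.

0.0223 mg/L

For a continuous step input, C/C₀ ≈ ½·erfc((x−vt)/(2√(Dt))).
vt = 0.59 × 12 = 7.08 m and 2√(Dt) = 2√(0.49 × 12) = 4.850 m.
Argument (x−vt)/(2√(Dt)) = (16 − 7.08)/4.850 = 1.839; ½·erfc(1.839) = 0.004651.
C = 4.8 × 0.004651 = 0.0223 mg/L.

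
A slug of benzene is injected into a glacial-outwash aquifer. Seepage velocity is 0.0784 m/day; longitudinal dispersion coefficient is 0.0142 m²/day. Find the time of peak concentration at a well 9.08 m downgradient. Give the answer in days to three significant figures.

For the 1D instantaneous-source solution, setting ∂C/∂t = 0 at fixed x gives v²t² + 2Dt − x² = 0, so t = (√(D² + v²x²) − D)/v².
√(D² + v²x²) = √(0.0142² + 0.0784² × 9.08²) = 0.7120; v² = 0.00614656.
t = (0.7120 − 0.0142)/0.00614656 = 114 days (vs. the pure-advection estimate x/v = 116 d).

114 days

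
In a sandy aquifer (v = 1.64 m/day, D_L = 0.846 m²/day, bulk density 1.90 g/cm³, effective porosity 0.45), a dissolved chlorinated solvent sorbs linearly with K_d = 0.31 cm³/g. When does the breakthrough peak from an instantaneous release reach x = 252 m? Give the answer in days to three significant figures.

Retardation factor R = 1 + ρ_b·K_d/n = 1 + 1.90 × 0.31/0.45 = 2.309.
Sorption retards both mechanisms: v_R = v/R = 0.7103 m/day, D_R = D/R = 0.3664 m²/day.
Peak time from v_R²t² + 2D_R t − x² = 0: t = (√(D_R² + v_R²x²) − D_R)/v_R².
√(D_R² + v_R²x²) = √(0.3664² + 0.7103² × 252²) = 179.0; v_R² = 0.5045.
t = (179.0 − 0.3664)/0.5045 = 354 days.

354 days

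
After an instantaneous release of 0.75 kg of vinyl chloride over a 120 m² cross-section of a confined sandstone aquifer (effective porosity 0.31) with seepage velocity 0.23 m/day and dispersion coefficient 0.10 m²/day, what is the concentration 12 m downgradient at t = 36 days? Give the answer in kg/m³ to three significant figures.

For an instantaneous plane source, C(x,t) = M/(n_e·A·√(4πDt)) · exp(−(x−vt)²/(4Dt)), with n_e·A the pore (flow) area.
Plume center vt = 0.23 × 36 = 8.28 m, so the well at 12 m is 3.72 m downgradient of the peak.
√(4πDt) = 6.726 m, giving peak height M/(n_e·A·√(4πDt)) = 0.75/(0.31 × 120 × 6.726) = 0.002998 kg/m³.
(x−vt)²/(4Dt) = (3.72)²/(4 × 0.10 × 36) = 0.9610; exp(−0.9610) = 0.3825.
C = 0.002998 × 0.3825 = 0.00115 kg/m³.

0.00115 kg/m³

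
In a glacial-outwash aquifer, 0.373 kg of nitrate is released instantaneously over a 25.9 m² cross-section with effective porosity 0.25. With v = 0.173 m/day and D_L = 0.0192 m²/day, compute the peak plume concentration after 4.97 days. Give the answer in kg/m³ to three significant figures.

0.0526 kg/m³

The peak of an instantaneous 1D plume sits at x = vt; there the Gaussian factor is 1 and C_max = M/(n_e·A·√(4πDt)), where n_e·A is the pore area the mass is dissolved in.
√(4πDt) = √(4π × 0.0192 × 4.97) = 1.095 m, so C_max = 0.373/(0.25 × 25.9 × 1.095) = 0.0526 kg/m³.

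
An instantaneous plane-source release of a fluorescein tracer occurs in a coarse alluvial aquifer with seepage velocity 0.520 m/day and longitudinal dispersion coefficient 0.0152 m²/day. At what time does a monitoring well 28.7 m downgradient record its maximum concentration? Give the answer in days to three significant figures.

For the 1D instantaneous-source solution, setting ∂C/∂t = 0 at fixed x gives v²t² + 2Dt − x² = 0, so t = (√(D² + v²x²) − D)/v².
√(D² + v²x²) = √(0.0152² + 0.520² × 28.7²) = 14.92; v² = 0.2704.
t = (14.92 − 0.0152)/0.2704 = 55.1 days (vs. the pure-advection estimate x/v = 55.2 d).

55.1 days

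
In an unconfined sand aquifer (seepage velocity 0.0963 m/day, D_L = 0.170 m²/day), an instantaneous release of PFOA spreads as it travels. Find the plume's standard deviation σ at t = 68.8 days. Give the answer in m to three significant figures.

Dispersive spreading gives a Gaussian with σ² = 2Dt; advection only shifts the center.
σ = √(2 × 0.170 × 68.8) = 4.84 m.

4.84 m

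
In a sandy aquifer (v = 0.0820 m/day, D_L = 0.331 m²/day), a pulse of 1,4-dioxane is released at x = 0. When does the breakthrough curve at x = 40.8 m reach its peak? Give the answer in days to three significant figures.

For the 1D instantaneous-source solution, setting ∂C/∂t = 0 at fixed x gives v²t² + 2Dt − x² = 0, so t = (√(D² + v²x²) − D)/v².
√(D² + v²x²) = √(0.331² + 0.0820² × 40.8²) = 3.362; v² = 0.006724.
t = (3.362 − 0.331)/0.006724 = 451 days (vs. the pure-advection estimate x/v = 498 d).

451 days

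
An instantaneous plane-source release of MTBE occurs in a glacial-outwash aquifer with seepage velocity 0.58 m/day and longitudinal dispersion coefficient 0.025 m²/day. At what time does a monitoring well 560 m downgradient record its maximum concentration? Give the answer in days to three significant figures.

For the 1D instantaneous-source solution, setting ∂C/∂t = 0 at fixed x gives v²t² + 2Dt − x² = 0, so t = (√(D² + v²x²) − D)/v².
√(D² + v²x²) = √(0.025² + 0.58² × 560²) = 324.8; v² = 0.3364.
t = (324.8 − 0.025)/0.3364 = 965 days (vs. the pure-advection estimate x/v = 966 d).

965 days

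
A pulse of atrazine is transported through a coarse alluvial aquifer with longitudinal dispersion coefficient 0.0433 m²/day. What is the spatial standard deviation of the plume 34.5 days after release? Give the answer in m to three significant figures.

Dispersive spreading gives a Gaussian with σ² = 2Dt; advection only shifts the center.
σ = √(2 × 0.0433 × 34.5) = 1.73 m.

1.73 m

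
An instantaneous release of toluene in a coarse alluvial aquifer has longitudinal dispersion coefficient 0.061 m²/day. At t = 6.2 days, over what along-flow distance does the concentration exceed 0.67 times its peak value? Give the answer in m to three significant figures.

1.56 m

The plume is Gaussian with σ = √(2Dt) = √(2 × 0.061 × 6.2) = 0.8697 m.
C/C_peak = exp(−Δx²/(2σ²)) = 0.67 ⇒ Δx = σ·√(−2 ln 0.67) = 0.8697 × 0.8950 = 0.7784 m.
Width = 2Δx = 1.56 m.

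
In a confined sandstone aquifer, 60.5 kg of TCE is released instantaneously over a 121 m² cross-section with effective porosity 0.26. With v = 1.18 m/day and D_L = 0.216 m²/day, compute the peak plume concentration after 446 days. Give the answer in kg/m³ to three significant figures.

0.0553 kg/m³

The peak of an instantaneous 1D plume sits at x = vt; there the Gaussian factor is 1 and C_max = M/(n_e·A·√(4πDt)), where n_e·A is the pore area the mass is dissolved in.
√(4πDt) = √(4π × 0.216 × 446) = 34.79 m, so C_max = 60.5/(0.26 × 121 × 34.79) = 0.0553 kg/m³.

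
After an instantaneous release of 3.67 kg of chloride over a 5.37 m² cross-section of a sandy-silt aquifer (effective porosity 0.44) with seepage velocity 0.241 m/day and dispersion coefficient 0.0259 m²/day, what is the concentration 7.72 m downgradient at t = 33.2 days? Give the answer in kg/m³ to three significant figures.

0.462 kg/m³

For an instantaneous plane source, C(x,t) = M/(n_e·A·√(4πDt)) · exp(−(x−vt)²/(4Dt)), with n_e·A the pore (flow) area.
Plume center vt = 0.241 × 33.2 = 8.0012 m, so the well at 7.72 m is 0.2812 m upgradient of the peak.
√(4πDt) = 3.287 m, giving peak height M/(n_e·A·√(4πDt)) = 3.67/(0.44 × 5.37 × 3.287) = 0.4725 kg/m³.
(x−vt)²/(4Dt) = (-0.2812)²/(4 × 0.0259 × 33.2) = 0.02299; exp(−0.02299) = 0.9773.
C = 0.4725 × 0.9773 = 0.462 kg/m³.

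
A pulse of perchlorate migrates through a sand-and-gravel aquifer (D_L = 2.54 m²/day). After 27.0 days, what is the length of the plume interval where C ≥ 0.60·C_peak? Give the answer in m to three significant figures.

The plume is Gaussian with σ = √(2Dt) = √(2 × 2.54 × 27.0) = 11.71 m.
C/C_peak = exp(−Δx²/(2σ²)) = 0.60 ⇒ Δx = σ·√(−2 ln 0.60) = 11.71 × 1.011 = 11.84 m.
Width = 2Δx = 23.7 m.

23.7 m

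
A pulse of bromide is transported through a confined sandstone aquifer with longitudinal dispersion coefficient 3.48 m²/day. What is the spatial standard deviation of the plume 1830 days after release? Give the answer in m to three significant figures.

Dispersive spreading gives a Gaussian with σ² = 2Dt; advection only shifts the center.
σ = √(2 × 3.48 × 1830) = 113 m.

113 m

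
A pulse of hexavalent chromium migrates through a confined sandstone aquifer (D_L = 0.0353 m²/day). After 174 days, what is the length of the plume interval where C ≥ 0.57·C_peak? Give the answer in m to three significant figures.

The plume is Gaussian with σ = √(2Dt) = √(2 × 0.0353 × 174) = 3.505 m.
C/C_peak = exp(−Δx²/(2σ²)) = 0.57 ⇒ Δx = σ·√(−2 ln 0.57) = 3.505 × 1.060 = 3.715 m.
Width = 2Δx = 7.43 m.

7.43 m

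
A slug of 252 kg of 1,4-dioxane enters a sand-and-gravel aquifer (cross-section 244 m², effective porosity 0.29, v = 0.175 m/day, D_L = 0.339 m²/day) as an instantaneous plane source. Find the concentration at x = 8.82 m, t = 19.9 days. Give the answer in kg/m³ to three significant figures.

For an instantaneous plane source, C(x,t) = M/(n_e·A·√(4πDt)) · exp(−(x−vt)²/(4Dt)), with n_e·A the pore (flow) area.
Plume center vt = 0.175 × 19.9 = 3.4825 m, so the well at 8.82 m is 5.3375 m downgradient of the peak.
√(4πDt) = 9.207 m, giving peak height M/(n_e·A·√(4πDt)) = 252/(0.29 × 244 × 9.207) = 0.3868 kg/m³.
(x−vt)²/(4Dt) = (5.3375)²/(4 × 0.339 × 19.9) = 1.056; exp(−1.056) = 0.3478.
C = 0.3868 × 0.3478 = 0.135 kg/m³.

0.135 kg/m³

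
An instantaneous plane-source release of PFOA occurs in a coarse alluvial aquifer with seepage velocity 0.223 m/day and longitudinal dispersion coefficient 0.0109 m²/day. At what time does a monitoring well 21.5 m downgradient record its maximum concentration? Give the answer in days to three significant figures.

96.2 days

For the 1D instantaneous-source solution, setting ∂C/∂t = 0 at fixed x gives v²t² + 2Dt − x² = 0, so t = (√(D² + v²x²) − D)/v².
√(D² + v²x²) = √(0.0109² + 0.223² × 21.5²) = 4.795; v² = 0.049729.
t = (4.795 − 0.0109)/0.049729 = 96.2 days (vs. the pure-advection estimate x/v = 96.4 d).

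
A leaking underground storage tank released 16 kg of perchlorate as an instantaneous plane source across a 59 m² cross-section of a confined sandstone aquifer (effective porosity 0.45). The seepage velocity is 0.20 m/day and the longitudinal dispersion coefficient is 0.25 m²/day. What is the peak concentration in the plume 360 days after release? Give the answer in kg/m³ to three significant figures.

0.0179 kg/m³

The peak of an instantaneous 1D plume sits at x = vt; there the Gaussian factor is 1 and C_max = M/(n_e·A·√(4πDt)), where n_e·A is the pore area the mass is dissolved in.
√(4πDt) = √(4π × 0.25 × 360) = 33.63 m, so C_max = 16/(0.45 × 59 × 33.63) = 0.0179 kg/m³.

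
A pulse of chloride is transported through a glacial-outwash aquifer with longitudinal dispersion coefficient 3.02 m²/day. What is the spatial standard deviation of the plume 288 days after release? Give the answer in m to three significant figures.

Dispersive spreading gives a Gaussian with σ² = 2Dt; advection only shifts the center.
σ = √(2 × 3.02 × 288) = 41.7 m.

41.7 m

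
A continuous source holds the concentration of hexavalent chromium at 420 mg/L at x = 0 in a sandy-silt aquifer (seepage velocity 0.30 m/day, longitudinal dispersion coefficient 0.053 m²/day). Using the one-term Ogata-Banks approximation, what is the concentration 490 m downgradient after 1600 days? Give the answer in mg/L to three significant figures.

92.9 mg/L

For a continuous step input, C/C₀ ≈ ½·erfc((x−vt)/(2√(Dt))).
vt = 0.30 × 1600 = 480 m and 2√(Dt) = 2√(0.053 × 1600) = 18.42 m.
Argument (x−vt)/(2√(Dt)) = (490 − 480)/18.42 = 0.5429; ½·erfc(0.5429) = 0.2213.
C = 420 × 0.2213 = 92.9 mg/L.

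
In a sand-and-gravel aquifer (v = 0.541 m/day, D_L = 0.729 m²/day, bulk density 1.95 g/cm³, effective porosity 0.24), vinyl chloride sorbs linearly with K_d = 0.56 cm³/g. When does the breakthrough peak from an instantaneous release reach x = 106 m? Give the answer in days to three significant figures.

1070 days

Retardation factor R = 1 + ρ_b·K_d/n = 1 + 1.95 × 0.56/0.24 = 5.550.
Sorption retards both mechanisms: v_R = v/R = 0.09748 m/day, D_R = D/R = 0.1314 m²/day.
Peak time from v_R²t² + 2D_R t − x² = 0: t = (√(D_R² + v_R²x²) − D_R)/v_R².
√(D_R² + v_R²x²) = √(0.1314² + 0.09748² × 106²) = 10.33; v_R² = 0.009502.
t = (10.33 − 0.1314)/0.009502 = 1070 days.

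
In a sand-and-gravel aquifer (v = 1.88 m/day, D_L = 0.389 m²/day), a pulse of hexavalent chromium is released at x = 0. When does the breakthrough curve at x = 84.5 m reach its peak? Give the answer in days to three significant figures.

44.8 days

For the 1D instantaneous-source solution, setting ∂C/∂t = 0 at fixed x gives v²t² + 2Dt − x² = 0, so t = (√(D² + v²x²) − D)/v².
√(D² + v²x²) = √(0.389² + 1.88² × 84.5²) = 158.9; v² = 3.5344.
t = (158.9 − 0.389)/3.5344 = 44.8 days (vs. the pure-advection estimate x/v = 44.9 d).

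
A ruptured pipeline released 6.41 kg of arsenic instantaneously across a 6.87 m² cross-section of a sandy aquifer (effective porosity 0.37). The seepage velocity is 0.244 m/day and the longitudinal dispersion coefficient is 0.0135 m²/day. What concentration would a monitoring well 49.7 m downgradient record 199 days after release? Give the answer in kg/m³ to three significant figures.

For an instantaneous plane source, C(x,t) = M/(n_e·A·√(4πDt)) · exp(−(x−vt)²/(4Dt)), with n_e·A the pore (flow) area.
Plume center vt = 0.244 × 199 = 48.556 m, so the well at 49.7 m is 1.144 m downgradient of the peak.
√(4πDt) = 5.810 m, giving peak height M/(n_e·A·√(4πDt)) = 6.41/(0.37 × 6.87 × 5.810) = 0.4340 kg/m³.
(x−vt)²/(4Dt) = (1.144)²/(4 × 0.0135 × 199) = 0.1218; exp(−0.1218) = 0.8853.
C = 0.4340 × 0.8853 = 0.384 kg/m³.

0.384 kg/m³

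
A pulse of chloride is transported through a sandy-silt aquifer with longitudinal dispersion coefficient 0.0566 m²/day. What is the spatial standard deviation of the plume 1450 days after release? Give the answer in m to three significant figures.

Dispersive spreading gives a Gaussian with σ² = 2Dt; advection only shifts the center.
σ = √(2 × 0.0566 × 1450) = 12.8 m.

12.8 m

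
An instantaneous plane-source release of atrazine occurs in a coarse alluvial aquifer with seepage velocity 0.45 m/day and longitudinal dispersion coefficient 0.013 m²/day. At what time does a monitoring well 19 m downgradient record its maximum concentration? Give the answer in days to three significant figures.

For the 1D instantaneous-source solution, setting ∂C/∂t = 0 at fixed x gives v²t² + 2Dt − x² = 0, so t = (√(D² + v²x²) − D)/v².
√(D² + v²x²) = √(0.013² + 0.45² × 19²) = 8.550; v² = 0.2025.
t = (8.550 − 0.013)/0.2025 = 42.2 days (vs. the pure-advection estimate x/v = 42.2 d).

42.2 days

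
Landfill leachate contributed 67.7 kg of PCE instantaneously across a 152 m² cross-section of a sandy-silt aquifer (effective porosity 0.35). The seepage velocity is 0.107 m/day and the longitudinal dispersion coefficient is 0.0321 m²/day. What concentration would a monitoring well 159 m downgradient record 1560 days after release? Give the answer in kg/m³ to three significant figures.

0.0371 kg/m³

For an instantaneous plane source, C(x,t) = M/(n_e·A·√(4πDt)) · exp(−(x−vt)²/(4Dt)), with n_e·A the pore (flow) area.
Plume center vt = 0.107 × 1560 = 166.92 m, so the well at 159 m is 7.92 m upgradient of the peak.
√(4πDt) = 25.09 m, giving peak height M/(n_e·A·√(4πDt)) = 67.7/(0.35 × 152 × 25.09) = 0.05072 kg/m³.
(x−vt)²/(4Dt) = (-7.92)²/(4 × 0.0321 × 1560) = 0.3132; exp(−0.3132) = 0.7311.
C = 0.05072 × 0.7311 = 0.0371 kg/m³.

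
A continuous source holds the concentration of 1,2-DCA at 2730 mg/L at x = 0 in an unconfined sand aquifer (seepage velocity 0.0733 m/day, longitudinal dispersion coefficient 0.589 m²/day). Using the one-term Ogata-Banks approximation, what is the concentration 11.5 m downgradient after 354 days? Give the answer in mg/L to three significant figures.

For a continuous step input, C/C₀ ≈ ½·erfc((x−vt)/(2√(Dt))).
vt = 0.0733 × 354 = 25.9482 m and 2√(Dt) = 2√(0.589 × 354) = 28.88 m.
Argument (x−vt)/(2√(Dt)) = (11.5 − 25.9482)/28.88 = -0.5003; ½·erfc(-0.5003) = 0.7604.
C = 2730 × 0.7604 = 2080 mg/L.

2080 mg/L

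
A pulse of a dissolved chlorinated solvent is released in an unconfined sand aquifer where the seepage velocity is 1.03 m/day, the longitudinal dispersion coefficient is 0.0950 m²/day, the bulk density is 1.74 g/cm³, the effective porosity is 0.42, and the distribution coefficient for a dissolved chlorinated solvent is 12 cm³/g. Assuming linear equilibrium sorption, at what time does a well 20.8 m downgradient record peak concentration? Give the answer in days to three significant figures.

Retardation factor R = 1 + ρ_b·K_d/n = 1 + 1.74 × 12/0.42 = 50.71.
Sorption retards both mechanisms: v_R = v/R = 0.02031 m/day, D_R = D/R = 0.001873 m²/day.
Peak time from v_R²t² + 2D_R t − x² = 0: t = (√(D_R² + v_R²x²) − D_R)/v_R².
√(D_R² + v_R²x²) = √(0.001873² + 0.02031² × 20.8²) = 0.4225; v_R² = 0.0004125.
t = (0.4225 − 0.001873)/0.0004125 = 1020 days.

1020 days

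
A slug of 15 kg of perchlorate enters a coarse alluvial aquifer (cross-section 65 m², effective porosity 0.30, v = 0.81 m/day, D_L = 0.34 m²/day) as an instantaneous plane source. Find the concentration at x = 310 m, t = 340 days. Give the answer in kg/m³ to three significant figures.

For an instantaneous plane source, C(x,t) = M/(n_e·A·√(4πDt)) · exp(−(x−vt)²/(4Dt)), with n_e·A the pore (flow) area.
Plume center vt = 0.81 × 340 = 275.4 m, so the well at 310 m is 34.6 m downgradient of the peak.
√(4πDt) = 38.11 m, giving peak height M/(n_e·A·√(4πDt)) = 15/(0.30 × 65 × 38.11) = 0.02018 kg/m³.
(x−vt)²/(4Dt) = (34.6)²/(4 × 0.34 × 340) = 2.589; exp(−2.589) = 0.07510.
C = 0.02018 × 0.07510 = 0.00152 kg/m³.

0.00152 kg/m³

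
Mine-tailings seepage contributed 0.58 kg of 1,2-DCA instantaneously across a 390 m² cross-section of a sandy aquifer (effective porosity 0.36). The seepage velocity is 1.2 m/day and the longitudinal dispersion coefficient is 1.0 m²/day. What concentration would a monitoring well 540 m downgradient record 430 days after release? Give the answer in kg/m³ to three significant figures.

4.02e-05 kg/m³

For an instantaneous plane source, C(x,t) = M/(n_e·A·√(4πDt)) · exp(−(x−vt)²/(4Dt)), with n_e·A the pore (flow) area.
Plume center vt = 1.2 × 430 = 516 m, so the well at 540 m is 24 m downgradient of the peak.
√(4πDt) = 73.51 m, giving peak height M/(n_e·A·√(4πDt)) = 0.58/(0.36 × 390 × 73.51) = 5.620e-05 kg/m³.
(x−vt)²/(4Dt) = (24)²/(4 × 1.0 × 430) = 0.3349; exp(−0.3349) = 0.7154.
C = 5.620e-05 × 0.7154 = 4.02e-05 kg/m³.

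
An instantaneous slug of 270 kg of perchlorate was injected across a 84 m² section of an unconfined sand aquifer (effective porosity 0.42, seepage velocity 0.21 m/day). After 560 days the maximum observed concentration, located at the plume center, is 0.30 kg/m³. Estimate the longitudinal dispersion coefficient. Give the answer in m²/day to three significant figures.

0.0925 m²/day

At the plume center C_max = M/(n_e·A·√(4πDt)), so D = M²/(4πt·(n_e·A·C_max)²).
n_e·A·C_max = 0.42 × 84 × 0.30 = 10.58 kg/m.
D = 270²/(4π × 560 × 10.58²) = 0.0925 m²/day.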